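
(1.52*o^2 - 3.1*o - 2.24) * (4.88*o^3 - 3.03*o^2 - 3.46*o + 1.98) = 7.4176*o^5 - 19.7336*o^4 - 6.7974*o^3 + 20.5228*o^2 + 1.6124*o - 4.4352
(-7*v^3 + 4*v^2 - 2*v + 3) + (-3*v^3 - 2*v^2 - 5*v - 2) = -10*v^3 + 2*v^2 - 7*v + 1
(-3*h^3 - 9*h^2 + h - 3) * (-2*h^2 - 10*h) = 6*h^5 + 48*h^4 + 88*h^3 - 4*h^2 + 30*h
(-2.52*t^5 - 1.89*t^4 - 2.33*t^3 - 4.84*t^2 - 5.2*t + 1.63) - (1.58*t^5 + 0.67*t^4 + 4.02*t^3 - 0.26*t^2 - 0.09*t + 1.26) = -4.1*t^5 - 2.56*t^4 - 6.35*t^3 - 4.58*t^2 - 5.11*t + 0.37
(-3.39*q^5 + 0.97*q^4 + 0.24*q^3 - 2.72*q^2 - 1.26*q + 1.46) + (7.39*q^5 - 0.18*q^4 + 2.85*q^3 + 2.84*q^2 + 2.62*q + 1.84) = 4.0*q^5 + 0.79*q^4 + 3.09*q^3 + 0.12*q^2 + 1.36*q + 3.3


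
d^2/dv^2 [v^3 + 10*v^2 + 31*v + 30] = 6*v + 20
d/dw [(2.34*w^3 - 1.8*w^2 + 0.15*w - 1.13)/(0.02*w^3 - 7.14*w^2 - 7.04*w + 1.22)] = (-16.6716*w^4 - 32.9532*w^3 + 22.3752*w^2 - 20.5284*w - 7.7722)/(0.0004*w^6 - 0.2856*w^5 + 50.698*w^4 + 100.58*w^3 + 32.14*w^2 - 17.1776*w + 1.4884)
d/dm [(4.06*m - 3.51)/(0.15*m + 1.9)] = (1.236075*m + 15.65695)/(0.15*m + 1.9)^3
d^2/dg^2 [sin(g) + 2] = -sin(g)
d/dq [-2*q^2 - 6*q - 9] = -4*q - 6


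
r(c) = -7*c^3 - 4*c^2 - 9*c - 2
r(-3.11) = 197.86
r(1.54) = -50.91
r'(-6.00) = -717.00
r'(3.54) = -300.48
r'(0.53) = -19.14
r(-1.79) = 41.44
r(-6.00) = 1420.00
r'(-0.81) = -16.30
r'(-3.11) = -187.23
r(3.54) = -394.52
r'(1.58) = -74.06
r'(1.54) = -71.12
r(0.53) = -8.94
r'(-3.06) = -181.16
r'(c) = -21*c^2 - 8*c - 9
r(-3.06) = 188.65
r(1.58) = -53.82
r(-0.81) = 6.39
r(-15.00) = 22858.00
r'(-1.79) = -61.97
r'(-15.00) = -4614.00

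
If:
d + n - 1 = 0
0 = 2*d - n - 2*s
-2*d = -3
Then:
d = 3/2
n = -1/2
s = 7/4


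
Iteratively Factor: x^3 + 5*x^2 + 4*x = (x + 4)*(x^2 + x) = (x + 1)*(x + 4)*(x)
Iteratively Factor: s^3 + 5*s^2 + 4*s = (s + 4)*(s^2 + s) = s*(s + 4)*(s + 1)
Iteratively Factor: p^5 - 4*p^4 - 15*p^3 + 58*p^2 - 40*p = (p + 4)*(p^4 - 8*p^3 + 17*p^2 - 10*p) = (p - 1)*(p + 4)*(p^3 - 7*p^2 + 10*p) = (p - 2)*(p - 1)*(p + 4)*(p^2 - 5*p) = (p - 5)*(p - 2)*(p - 1)*(p + 4)*(p)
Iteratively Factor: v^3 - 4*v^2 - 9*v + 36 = (v - 4)*(v^2 - 9) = (v - 4)*(v - 3)*(v + 3)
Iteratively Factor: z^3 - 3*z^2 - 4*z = (z)*(z^2 - 3*z - 4) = z*(z - 4)*(z + 1)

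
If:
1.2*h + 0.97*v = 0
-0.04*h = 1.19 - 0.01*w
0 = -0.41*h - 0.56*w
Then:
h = -25.15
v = 31.11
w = 18.41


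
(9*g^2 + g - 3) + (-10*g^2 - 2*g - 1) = -g^2 - g - 4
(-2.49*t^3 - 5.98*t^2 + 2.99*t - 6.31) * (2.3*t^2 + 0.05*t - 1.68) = -5.727*t^5 - 13.8785*t^4 + 10.7612*t^3 - 4.3171*t^2 - 5.3387*t + 10.6008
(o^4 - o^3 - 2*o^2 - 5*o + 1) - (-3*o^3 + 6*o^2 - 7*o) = o^4 + 2*o^3 - 8*o^2 + 2*o + 1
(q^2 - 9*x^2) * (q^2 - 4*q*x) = q^4 - 4*q^3*x - 9*q^2*x^2 + 36*q*x^3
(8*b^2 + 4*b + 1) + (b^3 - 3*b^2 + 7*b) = b^3 + 5*b^2 + 11*b + 1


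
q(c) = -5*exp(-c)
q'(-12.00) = 813773.96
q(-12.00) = -813773.96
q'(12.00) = 0.00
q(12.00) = 0.00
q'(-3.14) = 115.52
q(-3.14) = -115.52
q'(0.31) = 3.67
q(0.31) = -3.67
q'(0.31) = 3.67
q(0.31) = -3.67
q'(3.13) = 0.22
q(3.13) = -0.22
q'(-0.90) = 12.30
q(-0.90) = -12.30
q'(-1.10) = 15.02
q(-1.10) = -15.02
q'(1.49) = 1.13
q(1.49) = -1.13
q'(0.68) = 2.53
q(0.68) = -2.53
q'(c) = 5*exp(-c)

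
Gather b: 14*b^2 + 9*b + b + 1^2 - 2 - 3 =14*b^2 + 10*b - 4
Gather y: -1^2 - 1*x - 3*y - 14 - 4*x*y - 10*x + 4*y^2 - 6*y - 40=-11*x + 4*y^2 + y*(-4*x - 9) - 55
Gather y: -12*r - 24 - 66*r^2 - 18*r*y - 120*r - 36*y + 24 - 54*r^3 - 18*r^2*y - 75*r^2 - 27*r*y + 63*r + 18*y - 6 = -54*r^3 - 141*r^2 - 69*r + y*(-18*r^2 - 45*r - 18) - 6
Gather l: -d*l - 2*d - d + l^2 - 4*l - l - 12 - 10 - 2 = -3*d + l^2 + l*(-d - 5) - 24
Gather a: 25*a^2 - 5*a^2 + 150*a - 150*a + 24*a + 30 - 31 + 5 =20*a^2 + 24*a + 4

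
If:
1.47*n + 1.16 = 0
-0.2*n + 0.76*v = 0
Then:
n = -0.79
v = -0.21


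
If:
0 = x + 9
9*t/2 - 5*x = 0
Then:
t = -10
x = -9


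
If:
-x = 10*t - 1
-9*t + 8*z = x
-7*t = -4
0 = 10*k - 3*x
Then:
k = -99/70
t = 4/7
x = -33/7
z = 3/56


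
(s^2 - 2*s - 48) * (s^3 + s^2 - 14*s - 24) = s^5 - s^4 - 64*s^3 - 44*s^2 + 720*s + 1152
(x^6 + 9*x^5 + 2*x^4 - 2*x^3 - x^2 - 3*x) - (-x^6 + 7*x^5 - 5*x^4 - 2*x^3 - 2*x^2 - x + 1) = 2*x^6 + 2*x^5 + 7*x^4 + x^2 - 2*x - 1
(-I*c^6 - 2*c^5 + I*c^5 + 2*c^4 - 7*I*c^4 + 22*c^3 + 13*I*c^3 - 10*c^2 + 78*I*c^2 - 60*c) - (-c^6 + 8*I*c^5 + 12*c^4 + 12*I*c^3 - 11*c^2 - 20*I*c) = c^6 - I*c^6 - 2*c^5 - 7*I*c^5 - 10*c^4 - 7*I*c^4 + 22*c^3 + I*c^3 + c^2 + 78*I*c^2 - 60*c + 20*I*c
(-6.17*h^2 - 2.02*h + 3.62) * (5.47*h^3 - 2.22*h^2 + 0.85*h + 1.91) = -33.7499*h^5 + 2.648*h^4 + 19.0413*h^3 - 21.5381*h^2 - 0.7812*h + 6.9142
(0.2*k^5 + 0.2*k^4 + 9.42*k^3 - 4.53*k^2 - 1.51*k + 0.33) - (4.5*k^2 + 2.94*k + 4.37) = 0.2*k^5 + 0.2*k^4 + 9.42*k^3 - 9.03*k^2 - 4.45*k - 4.04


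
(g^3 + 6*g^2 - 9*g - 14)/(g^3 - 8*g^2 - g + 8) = (g^2 + 5*g - 14)/(g^2 - 9*g + 8)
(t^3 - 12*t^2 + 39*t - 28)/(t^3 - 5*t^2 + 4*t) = (t - 7)/t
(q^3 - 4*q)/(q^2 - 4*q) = (q^2 - 4)/(q - 4)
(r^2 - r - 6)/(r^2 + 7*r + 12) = (r^2 - r - 6)/(r^2 + 7*r + 12)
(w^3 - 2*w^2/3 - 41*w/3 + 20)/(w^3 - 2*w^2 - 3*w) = (3*w^2 + 7*w - 20)/(3*w*(w + 1))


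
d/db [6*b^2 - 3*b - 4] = 12*b - 3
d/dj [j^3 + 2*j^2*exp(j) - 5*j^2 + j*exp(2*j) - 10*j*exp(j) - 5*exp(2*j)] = 2*j^2*exp(j) + 3*j^2 + 2*j*exp(2*j) - 6*j*exp(j) - 10*j - 9*exp(2*j) - 10*exp(j)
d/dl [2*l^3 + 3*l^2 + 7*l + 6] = 6*l^2 + 6*l + 7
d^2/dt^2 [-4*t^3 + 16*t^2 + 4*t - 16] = 32 - 24*t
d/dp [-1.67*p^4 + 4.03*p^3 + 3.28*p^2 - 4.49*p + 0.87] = -6.68*p^3 + 12.09*p^2 + 6.56*p - 4.49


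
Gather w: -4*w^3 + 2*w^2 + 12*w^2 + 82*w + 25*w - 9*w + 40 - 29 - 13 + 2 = -4*w^3 + 14*w^2 + 98*w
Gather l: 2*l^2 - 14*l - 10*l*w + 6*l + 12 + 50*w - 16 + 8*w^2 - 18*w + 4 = 2*l^2 + l*(-10*w - 8) + 8*w^2 + 32*w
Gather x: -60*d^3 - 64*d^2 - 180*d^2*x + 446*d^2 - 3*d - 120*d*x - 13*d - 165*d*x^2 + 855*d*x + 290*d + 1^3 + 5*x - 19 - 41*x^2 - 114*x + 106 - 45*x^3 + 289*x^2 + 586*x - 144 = -60*d^3 + 382*d^2 + 274*d - 45*x^3 + x^2*(248 - 165*d) + x*(-180*d^2 + 735*d + 477) - 56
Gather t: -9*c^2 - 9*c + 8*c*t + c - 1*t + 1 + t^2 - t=-9*c^2 - 8*c + t^2 + t*(8*c - 2) + 1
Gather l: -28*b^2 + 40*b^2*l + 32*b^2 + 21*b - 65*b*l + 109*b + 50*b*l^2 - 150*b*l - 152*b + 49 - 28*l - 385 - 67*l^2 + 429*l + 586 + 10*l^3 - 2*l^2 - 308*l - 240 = 4*b^2 - 22*b + 10*l^3 + l^2*(50*b - 69) + l*(40*b^2 - 215*b + 93) + 10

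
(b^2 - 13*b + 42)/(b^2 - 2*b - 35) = (b - 6)/(b + 5)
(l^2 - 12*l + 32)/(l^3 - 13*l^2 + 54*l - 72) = (l - 8)/(l^2 - 9*l + 18)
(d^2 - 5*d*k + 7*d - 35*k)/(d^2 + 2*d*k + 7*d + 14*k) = (d - 5*k)/(d + 2*k)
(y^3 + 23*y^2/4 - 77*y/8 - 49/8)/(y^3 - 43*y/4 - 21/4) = (4*y^2 + 21*y - 49)/(2*(2*y^2 - y - 21))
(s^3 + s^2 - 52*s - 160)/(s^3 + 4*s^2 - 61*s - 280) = (s + 4)/(s + 7)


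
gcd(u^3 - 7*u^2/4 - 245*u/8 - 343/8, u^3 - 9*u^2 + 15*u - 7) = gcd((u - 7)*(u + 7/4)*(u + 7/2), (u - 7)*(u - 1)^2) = u - 7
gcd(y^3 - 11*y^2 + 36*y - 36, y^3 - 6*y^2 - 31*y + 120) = y - 3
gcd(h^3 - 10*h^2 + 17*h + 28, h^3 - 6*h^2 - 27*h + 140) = h^2 - 11*h + 28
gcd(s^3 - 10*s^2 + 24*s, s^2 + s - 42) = s - 6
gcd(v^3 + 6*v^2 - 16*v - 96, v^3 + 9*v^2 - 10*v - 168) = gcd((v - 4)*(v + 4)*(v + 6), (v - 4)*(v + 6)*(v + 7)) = v^2 + 2*v - 24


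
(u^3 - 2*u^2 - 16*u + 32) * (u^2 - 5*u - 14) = u^5 - 7*u^4 - 20*u^3 + 140*u^2 + 64*u - 448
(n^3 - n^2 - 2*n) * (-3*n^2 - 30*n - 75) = -3*n^5 - 27*n^4 - 39*n^3 + 135*n^2 + 150*n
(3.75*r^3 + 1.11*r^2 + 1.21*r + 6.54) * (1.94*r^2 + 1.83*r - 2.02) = 7.275*r^5 + 9.0159*r^4 - 3.1963*r^3 + 12.6597*r^2 + 9.524*r - 13.2108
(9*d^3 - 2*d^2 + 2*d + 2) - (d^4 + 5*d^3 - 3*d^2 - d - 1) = -d^4 + 4*d^3 + d^2 + 3*d + 3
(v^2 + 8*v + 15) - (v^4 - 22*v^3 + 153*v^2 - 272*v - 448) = -v^4 + 22*v^3 - 152*v^2 + 280*v + 463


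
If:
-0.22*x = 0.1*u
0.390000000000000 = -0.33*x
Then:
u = 2.60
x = -1.18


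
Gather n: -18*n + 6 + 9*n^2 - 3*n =9*n^2 - 21*n + 6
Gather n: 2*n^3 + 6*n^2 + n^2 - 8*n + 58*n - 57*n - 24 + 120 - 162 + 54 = 2*n^3 + 7*n^2 - 7*n - 12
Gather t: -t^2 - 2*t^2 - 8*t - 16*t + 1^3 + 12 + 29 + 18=-3*t^2 - 24*t + 60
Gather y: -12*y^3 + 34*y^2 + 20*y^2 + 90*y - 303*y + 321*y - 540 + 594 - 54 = -12*y^3 + 54*y^2 + 108*y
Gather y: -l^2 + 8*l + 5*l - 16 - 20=-l^2 + 13*l - 36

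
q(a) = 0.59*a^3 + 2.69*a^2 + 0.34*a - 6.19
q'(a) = 1.77*a^2 + 5.38*a + 0.34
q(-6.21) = -45.86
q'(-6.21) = 35.19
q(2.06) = 11.08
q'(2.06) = 18.93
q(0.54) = -5.13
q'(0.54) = 3.76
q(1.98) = 9.61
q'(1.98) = 17.93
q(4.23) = 88.04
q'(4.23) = 54.77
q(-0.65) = -5.44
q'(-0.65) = -2.41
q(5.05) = 140.11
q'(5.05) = 72.65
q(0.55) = -5.09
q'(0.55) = 3.83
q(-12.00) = -642.43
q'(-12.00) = 190.66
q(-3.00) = 1.07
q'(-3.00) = 0.13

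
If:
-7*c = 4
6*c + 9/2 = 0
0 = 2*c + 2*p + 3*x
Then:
No Solution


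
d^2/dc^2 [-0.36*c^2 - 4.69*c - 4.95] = -0.720000000000000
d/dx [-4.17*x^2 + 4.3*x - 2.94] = 4.3 - 8.34*x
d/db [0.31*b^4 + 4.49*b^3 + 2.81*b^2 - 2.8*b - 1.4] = 1.24*b^3 + 13.47*b^2 + 5.62*b - 2.8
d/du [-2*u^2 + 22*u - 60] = 22 - 4*u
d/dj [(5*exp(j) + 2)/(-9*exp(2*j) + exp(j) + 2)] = ((5*exp(j) + 2)*(18*exp(j) - 1) - 45*exp(2*j) + 5*exp(j) + 10)*exp(j)/(-9*exp(2*j) + exp(j) + 2)^2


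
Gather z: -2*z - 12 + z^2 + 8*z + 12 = z^2 + 6*z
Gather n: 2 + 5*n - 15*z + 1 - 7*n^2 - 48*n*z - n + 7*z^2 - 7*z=-7*n^2 + n*(4 - 48*z) + 7*z^2 - 22*z + 3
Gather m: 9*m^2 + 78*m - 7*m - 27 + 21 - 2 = 9*m^2 + 71*m - 8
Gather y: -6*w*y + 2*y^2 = -6*w*y + 2*y^2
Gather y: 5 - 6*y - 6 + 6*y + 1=0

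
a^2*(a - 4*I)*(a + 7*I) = a^4 + 3*I*a^3 + 28*a^2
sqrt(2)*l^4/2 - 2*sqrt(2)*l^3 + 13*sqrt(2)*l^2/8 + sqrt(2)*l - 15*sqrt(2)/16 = (l - 5/2)*(l - 3/2)*(l - sqrt(2)/2)*(sqrt(2)*l/2 + 1/2)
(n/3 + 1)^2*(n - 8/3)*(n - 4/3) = n^4/9 + 2*n^3/9 - 103*n^2/81 - 44*n/27 + 32/9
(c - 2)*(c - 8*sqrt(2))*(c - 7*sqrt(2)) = c^3 - 15*sqrt(2)*c^2 - 2*c^2 + 30*sqrt(2)*c + 112*c - 224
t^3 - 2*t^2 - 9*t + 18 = (t - 3)*(t - 2)*(t + 3)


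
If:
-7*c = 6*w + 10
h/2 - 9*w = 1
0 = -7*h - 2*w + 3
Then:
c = -607/448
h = 29/64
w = -11/128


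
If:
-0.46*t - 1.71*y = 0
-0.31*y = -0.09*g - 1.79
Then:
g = 3.44444444444444*y - 19.8888888888889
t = -3.71739130434783*y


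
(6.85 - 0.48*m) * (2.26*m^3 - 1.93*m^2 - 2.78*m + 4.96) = -1.0848*m^4 + 16.4074*m^3 - 11.8861*m^2 - 21.4238*m + 33.976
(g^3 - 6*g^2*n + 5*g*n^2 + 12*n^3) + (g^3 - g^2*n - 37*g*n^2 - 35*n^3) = 2*g^3 - 7*g^2*n - 32*g*n^2 - 23*n^3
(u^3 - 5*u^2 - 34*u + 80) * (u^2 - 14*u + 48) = u^5 - 19*u^4 + 84*u^3 + 316*u^2 - 2752*u + 3840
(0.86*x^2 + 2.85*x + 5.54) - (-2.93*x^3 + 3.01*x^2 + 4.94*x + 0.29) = 2.93*x^3 - 2.15*x^2 - 2.09*x + 5.25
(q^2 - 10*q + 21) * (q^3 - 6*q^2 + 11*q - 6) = q^5 - 16*q^4 + 92*q^3 - 242*q^2 + 291*q - 126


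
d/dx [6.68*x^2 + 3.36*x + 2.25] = 13.36*x + 3.36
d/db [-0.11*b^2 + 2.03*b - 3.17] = 2.03 - 0.22*b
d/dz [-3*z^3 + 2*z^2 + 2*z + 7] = -9*z^2 + 4*z + 2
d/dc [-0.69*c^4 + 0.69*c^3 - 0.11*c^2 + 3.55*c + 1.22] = -2.76*c^3 + 2.07*c^2 - 0.22*c + 3.55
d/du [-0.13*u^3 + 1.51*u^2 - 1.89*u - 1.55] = -0.39*u^2 + 3.02*u - 1.89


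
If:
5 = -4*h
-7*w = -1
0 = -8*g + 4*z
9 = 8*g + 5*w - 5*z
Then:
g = -29/7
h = -5/4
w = 1/7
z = -58/7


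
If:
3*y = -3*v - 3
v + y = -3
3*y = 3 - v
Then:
No Solution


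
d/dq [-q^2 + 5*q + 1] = 5 - 2*q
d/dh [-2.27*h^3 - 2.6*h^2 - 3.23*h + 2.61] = -6.81*h^2 - 5.2*h - 3.23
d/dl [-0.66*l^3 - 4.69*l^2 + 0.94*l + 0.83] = -1.98*l^2 - 9.38*l + 0.94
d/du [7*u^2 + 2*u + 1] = 14*u + 2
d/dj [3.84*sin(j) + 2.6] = 3.84*cos(j)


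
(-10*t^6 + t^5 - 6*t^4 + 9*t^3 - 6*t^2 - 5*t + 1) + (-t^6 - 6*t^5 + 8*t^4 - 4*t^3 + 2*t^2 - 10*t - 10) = -11*t^6 - 5*t^5 + 2*t^4 + 5*t^3 - 4*t^2 - 15*t - 9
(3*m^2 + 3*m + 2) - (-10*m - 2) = 3*m^2 + 13*m + 4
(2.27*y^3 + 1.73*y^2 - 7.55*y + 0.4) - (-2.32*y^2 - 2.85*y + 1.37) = 2.27*y^3 + 4.05*y^2 - 4.7*y - 0.97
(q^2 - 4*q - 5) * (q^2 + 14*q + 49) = q^4 + 10*q^3 - 12*q^2 - 266*q - 245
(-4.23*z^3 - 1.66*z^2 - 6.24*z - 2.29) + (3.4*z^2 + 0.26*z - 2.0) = -4.23*z^3 + 1.74*z^2 - 5.98*z - 4.29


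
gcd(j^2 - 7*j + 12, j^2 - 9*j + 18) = j - 3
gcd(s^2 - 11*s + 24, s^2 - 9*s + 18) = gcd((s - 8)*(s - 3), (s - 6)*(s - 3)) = s - 3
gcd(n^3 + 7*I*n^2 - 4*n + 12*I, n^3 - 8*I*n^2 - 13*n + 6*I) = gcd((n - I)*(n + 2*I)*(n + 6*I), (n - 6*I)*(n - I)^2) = n - I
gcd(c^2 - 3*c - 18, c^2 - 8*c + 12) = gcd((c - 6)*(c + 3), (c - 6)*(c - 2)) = c - 6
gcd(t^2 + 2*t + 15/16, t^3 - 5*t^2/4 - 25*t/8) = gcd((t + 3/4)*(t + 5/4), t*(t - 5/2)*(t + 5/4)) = t + 5/4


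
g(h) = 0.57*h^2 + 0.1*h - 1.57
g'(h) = 1.14*h + 0.1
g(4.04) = 8.14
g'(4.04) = 4.71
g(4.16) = 8.71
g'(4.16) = 4.84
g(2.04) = 1.01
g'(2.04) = 2.43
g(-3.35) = 4.49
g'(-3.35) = -3.72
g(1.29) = -0.49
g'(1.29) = 1.57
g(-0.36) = -1.53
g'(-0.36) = -0.31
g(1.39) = -0.33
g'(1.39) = 1.68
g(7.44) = 30.73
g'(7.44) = 8.58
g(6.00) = 19.55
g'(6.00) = 6.94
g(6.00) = 19.55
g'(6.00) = 6.94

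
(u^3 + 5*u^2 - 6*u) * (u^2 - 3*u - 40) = u^5 + 2*u^4 - 61*u^3 - 182*u^2 + 240*u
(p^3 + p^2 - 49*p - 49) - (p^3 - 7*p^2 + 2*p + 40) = 8*p^2 - 51*p - 89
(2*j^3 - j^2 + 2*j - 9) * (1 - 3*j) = -6*j^4 + 5*j^3 - 7*j^2 + 29*j - 9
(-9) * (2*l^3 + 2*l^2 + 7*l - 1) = -18*l^3 - 18*l^2 - 63*l + 9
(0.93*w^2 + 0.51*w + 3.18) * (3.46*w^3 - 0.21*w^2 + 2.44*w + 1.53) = 3.2178*w^5 + 1.5693*w^4 + 13.1649*w^3 + 1.9995*w^2 + 8.5395*w + 4.8654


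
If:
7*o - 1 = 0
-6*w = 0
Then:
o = 1/7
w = 0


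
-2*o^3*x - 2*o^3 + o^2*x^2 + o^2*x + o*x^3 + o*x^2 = (-o + x)*(2*o + x)*(o*x + o)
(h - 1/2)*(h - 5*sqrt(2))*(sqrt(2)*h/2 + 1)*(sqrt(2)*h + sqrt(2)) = h^4 - 4*sqrt(2)*h^3 + h^3/2 - 21*h^2/2 - 2*sqrt(2)*h^2 - 5*h + 2*sqrt(2)*h + 5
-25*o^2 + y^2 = (-5*o + y)*(5*o + y)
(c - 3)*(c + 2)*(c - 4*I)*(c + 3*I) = c^4 - c^3 - I*c^3 + 6*c^2 + I*c^2 - 12*c + 6*I*c - 72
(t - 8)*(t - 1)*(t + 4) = t^3 - 5*t^2 - 28*t + 32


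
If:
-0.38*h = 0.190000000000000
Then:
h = -0.50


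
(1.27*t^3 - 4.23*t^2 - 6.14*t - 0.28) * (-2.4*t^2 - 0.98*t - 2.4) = -3.048*t^5 + 8.9074*t^4 + 15.8334*t^3 + 16.8412*t^2 + 15.0104*t + 0.672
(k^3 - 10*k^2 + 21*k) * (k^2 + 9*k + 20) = k^5 - k^4 - 49*k^3 - 11*k^2 + 420*k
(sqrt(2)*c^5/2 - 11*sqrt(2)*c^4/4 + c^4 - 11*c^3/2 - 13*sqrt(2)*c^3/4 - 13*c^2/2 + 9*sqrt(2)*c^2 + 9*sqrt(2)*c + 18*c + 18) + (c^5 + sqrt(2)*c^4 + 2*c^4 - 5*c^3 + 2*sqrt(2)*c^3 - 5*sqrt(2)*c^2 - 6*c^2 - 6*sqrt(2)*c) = sqrt(2)*c^5/2 + c^5 - 7*sqrt(2)*c^4/4 + 3*c^4 - 21*c^3/2 - 5*sqrt(2)*c^3/4 - 25*c^2/2 + 4*sqrt(2)*c^2 + 3*sqrt(2)*c + 18*c + 18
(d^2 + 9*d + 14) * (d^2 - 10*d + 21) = d^4 - d^3 - 55*d^2 + 49*d + 294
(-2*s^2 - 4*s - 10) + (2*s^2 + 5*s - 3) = s - 13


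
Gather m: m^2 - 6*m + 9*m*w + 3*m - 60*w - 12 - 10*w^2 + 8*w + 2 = m^2 + m*(9*w - 3) - 10*w^2 - 52*w - 10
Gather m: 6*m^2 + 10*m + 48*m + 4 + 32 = 6*m^2 + 58*m + 36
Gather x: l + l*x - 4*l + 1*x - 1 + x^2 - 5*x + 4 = -3*l + x^2 + x*(l - 4) + 3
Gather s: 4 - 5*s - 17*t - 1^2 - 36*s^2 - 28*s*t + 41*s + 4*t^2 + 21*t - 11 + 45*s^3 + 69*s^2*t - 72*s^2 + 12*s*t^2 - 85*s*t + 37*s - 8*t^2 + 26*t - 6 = 45*s^3 + s^2*(69*t - 108) + s*(12*t^2 - 113*t + 73) - 4*t^2 + 30*t - 14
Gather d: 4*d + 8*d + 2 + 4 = 12*d + 6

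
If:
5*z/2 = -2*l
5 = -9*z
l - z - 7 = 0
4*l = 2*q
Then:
No Solution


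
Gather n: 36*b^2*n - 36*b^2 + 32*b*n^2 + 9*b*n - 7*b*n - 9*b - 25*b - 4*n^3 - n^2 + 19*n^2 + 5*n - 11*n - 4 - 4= -36*b^2 - 34*b - 4*n^3 + n^2*(32*b + 18) + n*(36*b^2 + 2*b - 6) - 8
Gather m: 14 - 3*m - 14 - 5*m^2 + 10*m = -5*m^2 + 7*m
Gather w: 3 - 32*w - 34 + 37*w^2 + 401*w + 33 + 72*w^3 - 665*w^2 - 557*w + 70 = 72*w^3 - 628*w^2 - 188*w + 72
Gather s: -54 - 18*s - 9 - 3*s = -21*s - 63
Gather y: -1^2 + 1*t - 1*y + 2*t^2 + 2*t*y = 2*t^2 + t + y*(2*t - 1) - 1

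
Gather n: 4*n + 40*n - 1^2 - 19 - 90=44*n - 110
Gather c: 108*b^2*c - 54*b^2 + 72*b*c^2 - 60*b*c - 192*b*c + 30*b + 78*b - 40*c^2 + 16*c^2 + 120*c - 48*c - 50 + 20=-54*b^2 + 108*b + c^2*(72*b - 24) + c*(108*b^2 - 252*b + 72) - 30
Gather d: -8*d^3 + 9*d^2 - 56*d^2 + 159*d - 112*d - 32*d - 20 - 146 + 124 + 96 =-8*d^3 - 47*d^2 + 15*d + 54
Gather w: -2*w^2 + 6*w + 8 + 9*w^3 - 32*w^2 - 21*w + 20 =9*w^3 - 34*w^2 - 15*w + 28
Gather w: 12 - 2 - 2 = 8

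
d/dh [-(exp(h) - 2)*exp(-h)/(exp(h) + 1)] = (exp(2*h) - 4*exp(h) - 2)*exp(-h)/(exp(2*h) + 2*exp(h) + 1)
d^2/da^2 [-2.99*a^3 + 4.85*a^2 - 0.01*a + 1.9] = 9.7 - 17.94*a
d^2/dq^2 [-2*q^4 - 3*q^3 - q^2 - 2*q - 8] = -24*q^2 - 18*q - 2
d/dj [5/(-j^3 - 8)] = 15*j^2/(j^3 + 8)^2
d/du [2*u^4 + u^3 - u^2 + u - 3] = 8*u^3 + 3*u^2 - 2*u + 1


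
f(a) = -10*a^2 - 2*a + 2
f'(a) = -20*a - 2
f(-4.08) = -156.30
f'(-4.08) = 79.60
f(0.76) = -5.30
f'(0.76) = -17.20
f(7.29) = -544.02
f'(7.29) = -147.80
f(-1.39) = -14.54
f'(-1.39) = 25.80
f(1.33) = -18.35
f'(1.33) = -28.60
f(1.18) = -14.28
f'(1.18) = -25.60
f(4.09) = -173.46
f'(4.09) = -83.80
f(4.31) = -192.38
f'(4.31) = -88.20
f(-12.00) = -1414.00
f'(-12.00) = 238.00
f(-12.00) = -1414.00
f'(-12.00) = 238.00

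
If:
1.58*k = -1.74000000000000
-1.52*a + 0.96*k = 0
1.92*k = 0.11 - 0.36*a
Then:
No Solution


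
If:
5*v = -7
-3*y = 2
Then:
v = -7/5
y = -2/3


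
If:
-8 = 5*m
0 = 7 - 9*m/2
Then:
No Solution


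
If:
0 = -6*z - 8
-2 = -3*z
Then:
No Solution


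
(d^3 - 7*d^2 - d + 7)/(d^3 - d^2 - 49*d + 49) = (d + 1)/(d + 7)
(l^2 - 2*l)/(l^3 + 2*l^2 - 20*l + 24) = l/(l^2 + 4*l - 12)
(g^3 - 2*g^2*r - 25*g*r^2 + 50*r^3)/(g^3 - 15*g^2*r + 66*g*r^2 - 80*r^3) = (-g - 5*r)/(-g + 8*r)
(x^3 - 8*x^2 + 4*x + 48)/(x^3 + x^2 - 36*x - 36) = (x^2 - 2*x - 8)/(x^2 + 7*x + 6)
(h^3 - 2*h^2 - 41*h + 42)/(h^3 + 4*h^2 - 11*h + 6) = (h - 7)/(h - 1)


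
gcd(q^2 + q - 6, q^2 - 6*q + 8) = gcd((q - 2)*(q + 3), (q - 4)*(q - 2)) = q - 2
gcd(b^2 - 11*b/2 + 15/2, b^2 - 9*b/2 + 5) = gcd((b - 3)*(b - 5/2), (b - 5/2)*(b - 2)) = b - 5/2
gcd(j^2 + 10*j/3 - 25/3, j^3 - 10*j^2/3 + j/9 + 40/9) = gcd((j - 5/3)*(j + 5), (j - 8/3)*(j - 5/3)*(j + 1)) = j - 5/3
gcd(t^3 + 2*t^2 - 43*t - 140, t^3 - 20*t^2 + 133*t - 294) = t - 7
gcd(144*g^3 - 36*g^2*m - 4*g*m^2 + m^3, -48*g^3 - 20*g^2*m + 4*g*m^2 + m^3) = 24*g^2 - 2*g*m - m^2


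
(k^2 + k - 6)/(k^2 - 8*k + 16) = (k^2 + k - 6)/(k^2 - 8*k + 16)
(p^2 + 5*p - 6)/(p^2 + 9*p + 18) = (p - 1)/(p + 3)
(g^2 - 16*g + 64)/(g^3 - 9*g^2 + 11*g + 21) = (g^2 - 16*g + 64)/(g^3 - 9*g^2 + 11*g + 21)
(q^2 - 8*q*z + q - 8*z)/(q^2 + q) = (q - 8*z)/q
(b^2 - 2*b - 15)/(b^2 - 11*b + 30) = (b + 3)/(b - 6)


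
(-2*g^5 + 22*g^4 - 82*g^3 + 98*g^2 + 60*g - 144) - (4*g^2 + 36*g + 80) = -2*g^5 + 22*g^4 - 82*g^3 + 94*g^2 + 24*g - 224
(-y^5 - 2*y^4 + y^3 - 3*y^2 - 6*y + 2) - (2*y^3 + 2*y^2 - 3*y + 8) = -y^5 - 2*y^4 - y^3 - 5*y^2 - 3*y - 6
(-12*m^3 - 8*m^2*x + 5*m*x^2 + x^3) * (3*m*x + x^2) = -36*m^4*x - 36*m^3*x^2 + 7*m^2*x^3 + 8*m*x^4 + x^5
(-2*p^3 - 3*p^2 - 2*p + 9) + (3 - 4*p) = -2*p^3 - 3*p^2 - 6*p + 12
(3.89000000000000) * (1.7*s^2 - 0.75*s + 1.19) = 6.613*s^2 - 2.9175*s + 4.6291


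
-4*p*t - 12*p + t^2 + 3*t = (-4*p + t)*(t + 3)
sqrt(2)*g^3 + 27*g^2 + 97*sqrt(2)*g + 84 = (g + 6*sqrt(2))*(g + 7*sqrt(2))*(sqrt(2)*g + 1)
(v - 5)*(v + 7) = v^2 + 2*v - 35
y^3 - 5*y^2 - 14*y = y*(y - 7)*(y + 2)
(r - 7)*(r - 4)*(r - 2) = r^3 - 13*r^2 + 50*r - 56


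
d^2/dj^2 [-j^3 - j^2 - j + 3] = -6*j - 2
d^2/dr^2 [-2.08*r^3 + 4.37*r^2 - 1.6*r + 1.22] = 8.74 - 12.48*r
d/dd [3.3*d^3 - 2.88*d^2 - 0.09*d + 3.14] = 9.9*d^2 - 5.76*d - 0.09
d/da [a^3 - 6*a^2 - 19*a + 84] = 3*a^2 - 12*a - 19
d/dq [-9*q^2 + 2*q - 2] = 2 - 18*q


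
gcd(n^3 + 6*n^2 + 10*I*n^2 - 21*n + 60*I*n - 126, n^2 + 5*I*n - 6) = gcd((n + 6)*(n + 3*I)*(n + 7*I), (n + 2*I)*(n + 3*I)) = n + 3*I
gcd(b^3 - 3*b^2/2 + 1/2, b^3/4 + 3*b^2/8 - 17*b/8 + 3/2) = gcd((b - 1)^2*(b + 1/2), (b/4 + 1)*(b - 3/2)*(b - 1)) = b - 1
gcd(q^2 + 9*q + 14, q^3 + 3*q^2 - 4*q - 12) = q + 2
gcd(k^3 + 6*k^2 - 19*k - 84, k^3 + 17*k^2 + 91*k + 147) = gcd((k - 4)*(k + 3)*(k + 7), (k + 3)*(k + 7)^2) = k^2 + 10*k + 21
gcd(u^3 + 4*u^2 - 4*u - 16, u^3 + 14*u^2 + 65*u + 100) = u + 4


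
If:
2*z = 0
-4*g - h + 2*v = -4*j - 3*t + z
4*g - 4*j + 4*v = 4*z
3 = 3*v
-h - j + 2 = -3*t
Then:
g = -5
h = 3*t + 6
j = -4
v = 1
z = 0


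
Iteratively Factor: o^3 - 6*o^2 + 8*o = (o - 2)*(o^2 - 4*o) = (o - 4)*(o - 2)*(o)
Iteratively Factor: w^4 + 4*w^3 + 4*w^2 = (w)*(w^3 + 4*w^2 + 4*w) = w^2*(w^2 + 4*w + 4) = w^2*(w + 2)*(w + 2)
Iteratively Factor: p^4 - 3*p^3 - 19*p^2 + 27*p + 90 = (p + 3)*(p^3 - 6*p^2 - p + 30) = (p - 3)*(p + 3)*(p^2 - 3*p - 10) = (p - 5)*(p - 3)*(p + 3)*(p + 2)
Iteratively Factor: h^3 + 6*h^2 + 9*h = (h + 3)*(h^2 + 3*h) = h*(h + 3)*(h + 3)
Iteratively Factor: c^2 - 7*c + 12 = (c - 4)*(c - 3)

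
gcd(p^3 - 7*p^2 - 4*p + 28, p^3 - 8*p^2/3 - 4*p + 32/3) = p^2 - 4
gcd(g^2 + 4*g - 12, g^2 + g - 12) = 1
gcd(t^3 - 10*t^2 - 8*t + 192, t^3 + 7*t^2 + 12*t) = t + 4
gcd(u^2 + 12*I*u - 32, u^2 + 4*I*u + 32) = u + 8*I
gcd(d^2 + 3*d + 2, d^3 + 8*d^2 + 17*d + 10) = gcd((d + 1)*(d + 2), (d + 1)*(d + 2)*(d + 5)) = d^2 + 3*d + 2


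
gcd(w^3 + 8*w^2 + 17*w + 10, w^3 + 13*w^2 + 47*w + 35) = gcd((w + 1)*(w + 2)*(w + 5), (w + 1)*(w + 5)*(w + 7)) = w^2 + 6*w + 5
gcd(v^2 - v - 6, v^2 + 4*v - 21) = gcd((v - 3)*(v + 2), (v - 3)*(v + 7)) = v - 3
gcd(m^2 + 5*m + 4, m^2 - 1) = m + 1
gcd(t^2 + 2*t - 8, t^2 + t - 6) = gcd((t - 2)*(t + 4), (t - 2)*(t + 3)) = t - 2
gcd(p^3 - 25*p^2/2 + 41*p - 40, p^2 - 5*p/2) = p - 5/2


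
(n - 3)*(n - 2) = n^2 - 5*n + 6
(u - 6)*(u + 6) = u^2 - 36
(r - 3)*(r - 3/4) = r^2 - 15*r/4 + 9/4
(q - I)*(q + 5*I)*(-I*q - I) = -I*q^3 + 4*q^2 - I*q^2 + 4*q - 5*I*q - 5*I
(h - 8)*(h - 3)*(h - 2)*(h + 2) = h^4 - 11*h^3 + 20*h^2 + 44*h - 96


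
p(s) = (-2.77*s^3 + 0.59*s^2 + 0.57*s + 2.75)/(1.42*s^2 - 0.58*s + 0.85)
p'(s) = (0.58 - 2.84*s)*(-2.77*s^3 + 0.59*s^2 + 0.57*s + 2.75)/(1.42*s^2 - 0.58*s + 0.85)^2 + (-8.31*s^2 + 1.18*s + 0.57)/(1.42*s^2 - 0.58*s + 0.85) = (-3.9334*s^4 + 3.2132*s^3 - 8.2151*s^2 - 6.807*s + 2.0795)/(2.0164*s^4 - 1.6472*s^3 + 2.7504*s^2 - 0.986*s + 0.7225)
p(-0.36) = 2.21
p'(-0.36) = 2.10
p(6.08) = -11.93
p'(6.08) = -2.01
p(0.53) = 2.98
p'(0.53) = -4.14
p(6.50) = -12.78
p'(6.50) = -2.00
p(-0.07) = 3.02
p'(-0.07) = 3.12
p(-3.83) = 6.90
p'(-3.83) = -1.96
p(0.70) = 2.18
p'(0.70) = -5.04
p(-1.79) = 3.03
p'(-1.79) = -1.71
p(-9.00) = 17.05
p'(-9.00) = -1.96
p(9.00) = -17.75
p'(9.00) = -1.98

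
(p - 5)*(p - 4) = p^2 - 9*p + 20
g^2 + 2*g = g*(g + 2)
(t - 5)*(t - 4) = t^2 - 9*t + 20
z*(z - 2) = z^2 - 2*z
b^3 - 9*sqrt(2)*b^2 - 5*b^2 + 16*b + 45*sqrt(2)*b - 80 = (b - 5)*(b - 8*sqrt(2))*(b - sqrt(2))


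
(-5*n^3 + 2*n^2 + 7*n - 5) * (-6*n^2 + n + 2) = 30*n^5 - 17*n^4 - 50*n^3 + 41*n^2 + 9*n - 10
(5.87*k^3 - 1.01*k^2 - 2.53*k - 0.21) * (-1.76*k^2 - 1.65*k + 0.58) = -10.3312*k^5 - 7.9079*k^4 + 9.5239*k^3 + 3.9583*k^2 - 1.1209*k - 0.1218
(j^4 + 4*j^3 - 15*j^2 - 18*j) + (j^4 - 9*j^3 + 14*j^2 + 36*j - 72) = 2*j^4 - 5*j^3 - j^2 + 18*j - 72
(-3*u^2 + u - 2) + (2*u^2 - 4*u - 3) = -u^2 - 3*u - 5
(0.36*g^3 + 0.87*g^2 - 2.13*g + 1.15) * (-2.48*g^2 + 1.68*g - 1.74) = -0.8928*g^5 - 1.5528*g^4 + 6.1176*g^3 - 7.9442*g^2 + 5.6382*g - 2.001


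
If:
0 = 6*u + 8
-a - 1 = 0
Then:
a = -1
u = -4/3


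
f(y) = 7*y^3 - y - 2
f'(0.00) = -1.00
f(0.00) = -2.00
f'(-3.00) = 188.00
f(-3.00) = -188.00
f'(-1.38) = 38.99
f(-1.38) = -19.02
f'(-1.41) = 40.75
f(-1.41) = -20.21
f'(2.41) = 120.97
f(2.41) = 93.57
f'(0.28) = 0.65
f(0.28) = -2.13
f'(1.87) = 72.43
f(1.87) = 41.90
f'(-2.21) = 101.57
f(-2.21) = -75.35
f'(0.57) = 5.82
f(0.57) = -1.27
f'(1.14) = 26.29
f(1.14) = 7.23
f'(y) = 21*y^2 - 1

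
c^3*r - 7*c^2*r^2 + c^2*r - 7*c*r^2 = c*(c - 7*r)*(c*r + r)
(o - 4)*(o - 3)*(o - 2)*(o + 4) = o^4 - 5*o^3 - 10*o^2 + 80*o - 96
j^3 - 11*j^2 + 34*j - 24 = (j - 6)*(j - 4)*(j - 1)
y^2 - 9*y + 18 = (y - 6)*(y - 3)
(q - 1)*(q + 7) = q^2 + 6*q - 7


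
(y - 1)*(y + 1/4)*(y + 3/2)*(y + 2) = y^4 + 11*y^3/4 + y^2/8 - 25*y/8 - 3/4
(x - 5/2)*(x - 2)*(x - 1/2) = x^3 - 5*x^2 + 29*x/4 - 5/2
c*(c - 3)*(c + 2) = c^3 - c^2 - 6*c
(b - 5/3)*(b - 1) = b^2 - 8*b/3 + 5/3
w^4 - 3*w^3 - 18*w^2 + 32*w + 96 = (w - 4)^2*(w + 2)*(w + 3)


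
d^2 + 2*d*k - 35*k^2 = (d - 5*k)*(d + 7*k)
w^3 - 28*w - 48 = (w - 6)*(w + 2)*(w + 4)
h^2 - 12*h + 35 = (h - 7)*(h - 5)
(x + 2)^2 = x^2 + 4*x + 4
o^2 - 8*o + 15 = (o - 5)*(o - 3)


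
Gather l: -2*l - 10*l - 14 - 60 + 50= -12*l - 24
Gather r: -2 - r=-r - 2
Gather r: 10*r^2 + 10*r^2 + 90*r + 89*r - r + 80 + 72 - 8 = 20*r^2 + 178*r + 144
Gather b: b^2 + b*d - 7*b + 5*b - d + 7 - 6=b^2 + b*(d - 2) - d + 1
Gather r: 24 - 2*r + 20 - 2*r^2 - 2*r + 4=-2*r^2 - 4*r + 48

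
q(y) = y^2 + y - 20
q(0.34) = -19.54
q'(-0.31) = 0.38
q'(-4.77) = -8.54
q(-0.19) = -20.15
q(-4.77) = -2.02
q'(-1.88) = -2.76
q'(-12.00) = -23.00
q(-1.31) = -19.59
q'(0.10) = 1.20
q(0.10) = -19.89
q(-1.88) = -18.35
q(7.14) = 38.12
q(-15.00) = 190.00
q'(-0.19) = 0.62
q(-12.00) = 112.00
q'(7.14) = 15.28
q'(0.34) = 1.68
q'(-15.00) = -29.00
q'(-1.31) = -1.62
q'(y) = 2*y + 1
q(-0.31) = -20.21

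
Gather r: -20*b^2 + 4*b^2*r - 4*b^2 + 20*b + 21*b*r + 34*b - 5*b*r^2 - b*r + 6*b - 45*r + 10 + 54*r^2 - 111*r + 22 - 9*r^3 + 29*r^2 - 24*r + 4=-24*b^2 + 60*b - 9*r^3 + r^2*(83 - 5*b) + r*(4*b^2 + 20*b - 180) + 36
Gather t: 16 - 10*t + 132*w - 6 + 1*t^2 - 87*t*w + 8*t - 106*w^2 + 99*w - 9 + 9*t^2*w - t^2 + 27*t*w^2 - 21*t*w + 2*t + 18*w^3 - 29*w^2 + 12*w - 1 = 9*t^2*w + t*(27*w^2 - 108*w) + 18*w^3 - 135*w^2 + 243*w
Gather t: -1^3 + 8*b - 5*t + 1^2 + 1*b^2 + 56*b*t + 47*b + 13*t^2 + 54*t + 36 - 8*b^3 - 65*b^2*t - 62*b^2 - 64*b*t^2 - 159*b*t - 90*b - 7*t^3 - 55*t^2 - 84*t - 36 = -8*b^3 - 61*b^2 - 35*b - 7*t^3 + t^2*(-64*b - 42) + t*(-65*b^2 - 103*b - 35)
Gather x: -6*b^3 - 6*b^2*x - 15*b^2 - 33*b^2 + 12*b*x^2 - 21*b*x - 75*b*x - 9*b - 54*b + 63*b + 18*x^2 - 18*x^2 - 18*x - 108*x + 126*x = -6*b^3 - 48*b^2 + 12*b*x^2 + x*(-6*b^2 - 96*b)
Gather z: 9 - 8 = 1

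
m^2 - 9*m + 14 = (m - 7)*(m - 2)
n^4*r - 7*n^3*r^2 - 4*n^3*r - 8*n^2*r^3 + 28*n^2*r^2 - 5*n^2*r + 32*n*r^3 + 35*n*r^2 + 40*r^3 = (n - 5)*(n - 8*r)*(n + r)*(n*r + r)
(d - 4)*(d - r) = d^2 - d*r - 4*d + 4*r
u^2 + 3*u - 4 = (u - 1)*(u + 4)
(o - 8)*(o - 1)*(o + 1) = o^3 - 8*o^2 - o + 8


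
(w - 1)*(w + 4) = w^2 + 3*w - 4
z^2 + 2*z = z*(z + 2)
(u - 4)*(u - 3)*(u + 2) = u^3 - 5*u^2 - 2*u + 24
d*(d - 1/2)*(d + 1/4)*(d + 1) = d^4 + 3*d^3/4 - 3*d^2/8 - d/8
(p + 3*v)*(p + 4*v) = p^2 + 7*p*v + 12*v^2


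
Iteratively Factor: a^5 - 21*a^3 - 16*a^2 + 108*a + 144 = (a - 4)*(a^4 + 4*a^3 - 5*a^2 - 36*a - 36) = (a - 4)*(a - 3)*(a^3 + 7*a^2 + 16*a + 12) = (a - 4)*(a - 3)*(a + 3)*(a^2 + 4*a + 4) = (a - 4)*(a - 3)*(a + 2)*(a + 3)*(a + 2)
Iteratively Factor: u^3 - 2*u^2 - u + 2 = (u + 1)*(u^2 - 3*u + 2) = (u - 2)*(u + 1)*(u - 1)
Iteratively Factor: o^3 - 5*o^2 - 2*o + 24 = (o - 4)*(o^2 - o - 6) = (o - 4)*(o + 2)*(o - 3)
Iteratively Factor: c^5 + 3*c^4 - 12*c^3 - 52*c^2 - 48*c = (c + 2)*(c^4 + c^3 - 14*c^2 - 24*c) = (c - 4)*(c + 2)*(c^3 + 5*c^2 + 6*c) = (c - 4)*(c + 2)*(c + 3)*(c^2 + 2*c) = (c - 4)*(c + 2)^2*(c + 3)*(c)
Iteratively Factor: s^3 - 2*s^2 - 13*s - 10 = (s - 5)*(s^2 + 3*s + 2) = (s - 5)*(s + 2)*(s + 1)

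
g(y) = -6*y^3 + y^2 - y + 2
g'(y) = -18*y^2 + 2*y - 1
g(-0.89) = 7.91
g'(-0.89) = -17.04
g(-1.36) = 20.30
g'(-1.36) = -37.01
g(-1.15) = 13.60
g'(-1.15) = -27.10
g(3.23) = -192.99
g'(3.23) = -182.33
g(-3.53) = 281.91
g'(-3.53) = -232.36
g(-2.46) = 99.83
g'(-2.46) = -114.85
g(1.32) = -11.38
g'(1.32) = -29.72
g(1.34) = -11.98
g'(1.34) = -30.64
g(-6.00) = 1340.00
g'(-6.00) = -661.00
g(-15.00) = 20492.00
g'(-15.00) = -4081.00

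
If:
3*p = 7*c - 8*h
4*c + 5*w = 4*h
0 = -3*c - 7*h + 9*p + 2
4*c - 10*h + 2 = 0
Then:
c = 3/4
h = 1/2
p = 5/12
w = -1/5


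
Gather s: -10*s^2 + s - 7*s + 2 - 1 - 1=-10*s^2 - 6*s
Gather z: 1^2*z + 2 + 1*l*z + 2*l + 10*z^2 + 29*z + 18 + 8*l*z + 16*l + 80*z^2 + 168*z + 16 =18*l + 90*z^2 + z*(9*l + 198) + 36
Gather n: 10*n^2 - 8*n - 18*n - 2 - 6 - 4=10*n^2 - 26*n - 12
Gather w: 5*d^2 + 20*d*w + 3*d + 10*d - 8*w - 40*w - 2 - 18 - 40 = 5*d^2 + 13*d + w*(20*d - 48) - 60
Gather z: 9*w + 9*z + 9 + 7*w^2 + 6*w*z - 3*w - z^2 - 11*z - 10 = 7*w^2 + 6*w - z^2 + z*(6*w - 2) - 1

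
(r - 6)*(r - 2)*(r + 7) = r^3 - r^2 - 44*r + 84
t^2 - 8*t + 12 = (t - 6)*(t - 2)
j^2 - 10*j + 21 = (j - 7)*(j - 3)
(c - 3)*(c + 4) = c^2 + c - 12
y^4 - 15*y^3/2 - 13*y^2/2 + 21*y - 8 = (y - 8)*(y - 1)*(y - 1/2)*(y + 2)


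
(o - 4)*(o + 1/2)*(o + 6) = o^3 + 5*o^2/2 - 23*o - 12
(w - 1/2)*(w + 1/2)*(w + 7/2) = w^3 + 7*w^2/2 - w/4 - 7/8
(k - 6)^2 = k^2 - 12*k + 36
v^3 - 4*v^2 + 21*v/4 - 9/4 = (v - 3/2)^2*(v - 1)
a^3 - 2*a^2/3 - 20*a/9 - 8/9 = (a - 2)*(a + 2/3)^2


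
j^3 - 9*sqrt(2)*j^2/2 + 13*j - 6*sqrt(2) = (j - 2*sqrt(2))*(j - 3*sqrt(2)/2)*(j - sqrt(2))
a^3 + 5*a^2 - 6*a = a*(a - 1)*(a + 6)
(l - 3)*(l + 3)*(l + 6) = l^3 + 6*l^2 - 9*l - 54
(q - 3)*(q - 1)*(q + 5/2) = q^3 - 3*q^2/2 - 7*q + 15/2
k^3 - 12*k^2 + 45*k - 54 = (k - 6)*(k - 3)^2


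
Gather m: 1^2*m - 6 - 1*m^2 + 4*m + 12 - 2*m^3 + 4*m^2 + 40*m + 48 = -2*m^3 + 3*m^2 + 45*m + 54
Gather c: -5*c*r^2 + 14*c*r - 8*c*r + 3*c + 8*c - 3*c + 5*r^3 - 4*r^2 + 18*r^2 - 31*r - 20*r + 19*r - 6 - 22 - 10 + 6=c*(-5*r^2 + 6*r + 8) + 5*r^3 + 14*r^2 - 32*r - 32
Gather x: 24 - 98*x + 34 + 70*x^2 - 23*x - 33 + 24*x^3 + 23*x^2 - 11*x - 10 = 24*x^3 + 93*x^2 - 132*x + 15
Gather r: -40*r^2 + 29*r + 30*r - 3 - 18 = -40*r^2 + 59*r - 21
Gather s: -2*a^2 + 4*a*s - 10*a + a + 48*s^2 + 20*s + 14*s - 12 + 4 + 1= -2*a^2 - 9*a + 48*s^2 + s*(4*a + 34) - 7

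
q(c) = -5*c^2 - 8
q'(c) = -10*c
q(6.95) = -249.51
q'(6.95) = -69.50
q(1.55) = -20.01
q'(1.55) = -15.50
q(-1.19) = -15.08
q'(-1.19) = 11.90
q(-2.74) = -45.54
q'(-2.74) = 27.40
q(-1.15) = -14.61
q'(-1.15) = 11.50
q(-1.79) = -24.02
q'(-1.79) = 17.90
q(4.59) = -113.34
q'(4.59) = -45.90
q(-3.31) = -62.78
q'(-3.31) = 33.10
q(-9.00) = -413.00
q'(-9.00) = 90.00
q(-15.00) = -1133.00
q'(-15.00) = 150.00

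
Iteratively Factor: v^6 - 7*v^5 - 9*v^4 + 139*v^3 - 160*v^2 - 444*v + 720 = (v - 3)*(v^5 - 4*v^4 - 21*v^3 + 76*v^2 + 68*v - 240) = (v - 3)^2*(v^4 - v^3 - 24*v^2 + 4*v + 80) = (v - 5)*(v - 3)^2*(v^3 + 4*v^2 - 4*v - 16) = (v - 5)*(v - 3)^2*(v + 2)*(v^2 + 2*v - 8) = (v - 5)*(v - 3)^2*(v - 2)*(v + 2)*(v + 4)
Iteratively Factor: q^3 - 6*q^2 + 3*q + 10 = (q + 1)*(q^2 - 7*q + 10) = (q - 2)*(q + 1)*(q - 5)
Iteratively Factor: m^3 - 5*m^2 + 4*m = (m - 1)*(m^2 - 4*m) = m*(m - 1)*(m - 4)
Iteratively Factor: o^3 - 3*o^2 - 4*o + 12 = (o - 3)*(o^2 - 4) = (o - 3)*(o - 2)*(o + 2)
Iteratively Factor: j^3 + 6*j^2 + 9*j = (j + 3)*(j^2 + 3*j) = j*(j + 3)*(j + 3)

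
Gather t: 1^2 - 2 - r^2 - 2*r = -r^2 - 2*r - 1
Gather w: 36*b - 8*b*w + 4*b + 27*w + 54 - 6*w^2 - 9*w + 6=40*b - 6*w^2 + w*(18 - 8*b) + 60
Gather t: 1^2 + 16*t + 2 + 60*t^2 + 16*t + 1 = 60*t^2 + 32*t + 4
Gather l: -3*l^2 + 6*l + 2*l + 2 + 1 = -3*l^2 + 8*l + 3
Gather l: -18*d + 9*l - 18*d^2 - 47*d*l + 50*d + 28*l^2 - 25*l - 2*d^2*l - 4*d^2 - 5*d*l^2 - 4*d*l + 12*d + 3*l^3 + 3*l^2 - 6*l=-22*d^2 + 44*d + 3*l^3 + l^2*(31 - 5*d) + l*(-2*d^2 - 51*d - 22)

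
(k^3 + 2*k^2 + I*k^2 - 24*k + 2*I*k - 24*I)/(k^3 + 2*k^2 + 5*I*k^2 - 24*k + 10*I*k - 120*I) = (k + I)/(k + 5*I)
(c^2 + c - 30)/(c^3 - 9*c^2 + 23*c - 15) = (c + 6)/(c^2 - 4*c + 3)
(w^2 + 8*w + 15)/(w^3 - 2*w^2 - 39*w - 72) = (w + 5)/(w^2 - 5*w - 24)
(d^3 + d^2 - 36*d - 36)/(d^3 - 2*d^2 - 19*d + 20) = (d^3 + d^2 - 36*d - 36)/(d^3 - 2*d^2 - 19*d + 20)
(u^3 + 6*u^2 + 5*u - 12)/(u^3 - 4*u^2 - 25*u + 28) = (u + 3)/(u - 7)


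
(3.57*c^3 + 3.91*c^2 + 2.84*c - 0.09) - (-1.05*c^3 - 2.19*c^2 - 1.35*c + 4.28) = 4.62*c^3 + 6.1*c^2 + 4.19*c - 4.37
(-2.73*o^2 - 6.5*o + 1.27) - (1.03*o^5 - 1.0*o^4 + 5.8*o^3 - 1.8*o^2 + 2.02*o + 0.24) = -1.03*o^5 + 1.0*o^4 - 5.8*o^3 - 0.93*o^2 - 8.52*o + 1.03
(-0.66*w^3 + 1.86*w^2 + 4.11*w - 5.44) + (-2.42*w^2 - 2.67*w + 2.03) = -0.66*w^3 - 0.56*w^2 + 1.44*w - 3.41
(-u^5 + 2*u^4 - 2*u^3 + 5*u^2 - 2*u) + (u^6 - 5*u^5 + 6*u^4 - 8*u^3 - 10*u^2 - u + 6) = u^6 - 6*u^5 + 8*u^4 - 10*u^3 - 5*u^2 - 3*u + 6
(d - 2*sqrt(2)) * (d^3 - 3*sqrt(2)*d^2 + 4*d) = d^4 - 5*sqrt(2)*d^3 + 16*d^2 - 8*sqrt(2)*d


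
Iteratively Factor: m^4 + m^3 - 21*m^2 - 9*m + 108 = (m - 3)*(m^3 + 4*m^2 - 9*m - 36) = (m - 3)^2*(m^2 + 7*m + 12) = (m - 3)^2*(m + 3)*(m + 4)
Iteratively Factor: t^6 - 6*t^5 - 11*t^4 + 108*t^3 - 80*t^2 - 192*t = (t)*(t^5 - 6*t^4 - 11*t^3 + 108*t^2 - 80*t - 192) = t*(t + 4)*(t^4 - 10*t^3 + 29*t^2 - 8*t - 48) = t*(t - 3)*(t + 4)*(t^3 - 7*t^2 + 8*t + 16) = t*(t - 4)*(t - 3)*(t + 4)*(t^2 - 3*t - 4) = t*(t - 4)^2*(t - 3)*(t + 4)*(t + 1)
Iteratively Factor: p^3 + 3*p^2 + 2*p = (p + 2)*(p^2 + p) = (p + 1)*(p + 2)*(p)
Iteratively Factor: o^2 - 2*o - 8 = (o + 2)*(o - 4)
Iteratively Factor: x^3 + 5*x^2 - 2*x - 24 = (x + 3)*(x^2 + 2*x - 8) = (x + 3)*(x + 4)*(x - 2)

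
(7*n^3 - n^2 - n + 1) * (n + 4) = 7*n^4 + 27*n^3 - 5*n^2 - 3*n + 4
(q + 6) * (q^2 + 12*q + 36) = q^3 + 18*q^2 + 108*q + 216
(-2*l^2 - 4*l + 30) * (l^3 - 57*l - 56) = -2*l^5 - 4*l^4 + 144*l^3 + 340*l^2 - 1486*l - 1680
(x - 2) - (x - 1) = -1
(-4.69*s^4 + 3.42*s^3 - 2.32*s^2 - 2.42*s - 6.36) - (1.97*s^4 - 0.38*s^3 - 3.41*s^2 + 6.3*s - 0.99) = -6.66*s^4 + 3.8*s^3 + 1.09*s^2 - 8.72*s - 5.37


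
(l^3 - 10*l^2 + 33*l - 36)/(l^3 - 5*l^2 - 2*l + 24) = (l - 3)/(l + 2)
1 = 1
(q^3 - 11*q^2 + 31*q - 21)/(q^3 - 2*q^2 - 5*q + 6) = (q - 7)/(q + 2)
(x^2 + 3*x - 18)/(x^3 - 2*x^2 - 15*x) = (-x^2 - 3*x + 18)/(x*(-x^2 + 2*x + 15))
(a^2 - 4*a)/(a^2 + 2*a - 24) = a/(a + 6)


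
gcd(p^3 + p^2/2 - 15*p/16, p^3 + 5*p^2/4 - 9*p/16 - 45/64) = p^2 + p/2 - 15/16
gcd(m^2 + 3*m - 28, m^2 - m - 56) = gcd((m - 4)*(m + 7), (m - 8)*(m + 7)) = m + 7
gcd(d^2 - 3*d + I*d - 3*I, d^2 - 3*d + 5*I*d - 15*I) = d - 3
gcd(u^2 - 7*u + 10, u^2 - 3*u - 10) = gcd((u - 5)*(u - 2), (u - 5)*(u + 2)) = u - 5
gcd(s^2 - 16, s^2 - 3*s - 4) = s - 4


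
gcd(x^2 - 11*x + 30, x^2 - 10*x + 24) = x - 6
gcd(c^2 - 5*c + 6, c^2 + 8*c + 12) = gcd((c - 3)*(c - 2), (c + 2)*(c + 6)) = 1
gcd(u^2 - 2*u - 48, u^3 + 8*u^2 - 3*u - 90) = u + 6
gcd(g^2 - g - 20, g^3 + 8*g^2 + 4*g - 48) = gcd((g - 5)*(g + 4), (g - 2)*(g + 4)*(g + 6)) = g + 4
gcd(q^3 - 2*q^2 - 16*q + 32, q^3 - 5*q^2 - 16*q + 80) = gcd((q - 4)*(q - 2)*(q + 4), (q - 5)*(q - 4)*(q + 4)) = q^2 - 16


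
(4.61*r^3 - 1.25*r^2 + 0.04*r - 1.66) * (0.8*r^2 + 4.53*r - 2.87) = 3.688*r^5 + 19.8833*r^4 - 18.8612*r^3 + 2.4407*r^2 - 7.6346*r + 4.7642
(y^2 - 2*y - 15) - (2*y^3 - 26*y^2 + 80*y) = -2*y^3 + 27*y^2 - 82*y - 15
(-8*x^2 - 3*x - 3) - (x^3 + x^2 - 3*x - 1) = -x^3 - 9*x^2 - 2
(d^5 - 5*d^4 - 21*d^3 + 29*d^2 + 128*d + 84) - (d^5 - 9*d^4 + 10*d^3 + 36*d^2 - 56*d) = 4*d^4 - 31*d^3 - 7*d^2 + 184*d + 84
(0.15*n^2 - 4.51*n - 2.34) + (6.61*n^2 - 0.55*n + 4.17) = 6.76*n^2 - 5.06*n + 1.83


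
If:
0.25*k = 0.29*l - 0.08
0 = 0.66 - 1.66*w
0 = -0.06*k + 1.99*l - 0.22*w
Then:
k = -0.28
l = 0.04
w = 0.40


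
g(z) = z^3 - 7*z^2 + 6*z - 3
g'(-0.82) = 19.50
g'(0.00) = 6.00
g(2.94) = -20.45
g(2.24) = -13.44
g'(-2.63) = 63.57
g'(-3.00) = 75.00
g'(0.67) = -2.03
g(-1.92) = -47.40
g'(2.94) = -9.23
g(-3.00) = -111.00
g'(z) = 3*z^2 - 14*z + 6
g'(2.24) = -10.31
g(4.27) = -27.16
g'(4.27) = 0.92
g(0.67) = -1.82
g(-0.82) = -13.18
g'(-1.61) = 36.32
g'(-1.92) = 43.94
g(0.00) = -3.00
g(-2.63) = -85.39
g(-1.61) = -34.98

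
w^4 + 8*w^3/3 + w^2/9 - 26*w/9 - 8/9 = (w - 1)*(w + 1/3)*(w + 4/3)*(w + 2)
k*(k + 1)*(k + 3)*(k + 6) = k^4 + 10*k^3 + 27*k^2 + 18*k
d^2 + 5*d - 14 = (d - 2)*(d + 7)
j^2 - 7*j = j*(j - 7)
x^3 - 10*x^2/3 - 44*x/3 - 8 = (x - 6)*(x + 2/3)*(x + 2)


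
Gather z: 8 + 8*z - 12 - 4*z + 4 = 4*z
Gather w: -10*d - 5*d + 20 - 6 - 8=6 - 15*d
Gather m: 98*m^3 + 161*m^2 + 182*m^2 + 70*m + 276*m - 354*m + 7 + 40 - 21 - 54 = 98*m^3 + 343*m^2 - 8*m - 28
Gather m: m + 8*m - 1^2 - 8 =9*m - 9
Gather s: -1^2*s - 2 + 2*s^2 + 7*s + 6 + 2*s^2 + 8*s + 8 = 4*s^2 + 14*s + 12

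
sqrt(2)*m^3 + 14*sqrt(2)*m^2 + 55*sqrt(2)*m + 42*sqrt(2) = (m + 6)*(m + 7)*(sqrt(2)*m + sqrt(2))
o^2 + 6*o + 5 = (o + 1)*(o + 5)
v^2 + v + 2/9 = (v + 1/3)*(v + 2/3)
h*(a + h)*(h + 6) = a*h^2 + 6*a*h + h^3 + 6*h^2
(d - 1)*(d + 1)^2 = d^3 + d^2 - d - 1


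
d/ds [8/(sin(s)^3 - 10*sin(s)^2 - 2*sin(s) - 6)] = 8*(-3*sin(s)^2 + 20*sin(s) + 2)*cos(s)/(sin(s)^3 - 10*sin(s)^2 - 2*sin(s) - 6)^2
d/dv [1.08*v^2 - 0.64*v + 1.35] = 2.16*v - 0.64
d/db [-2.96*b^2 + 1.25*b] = 1.25 - 5.92*b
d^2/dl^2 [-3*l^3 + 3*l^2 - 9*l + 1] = 6 - 18*l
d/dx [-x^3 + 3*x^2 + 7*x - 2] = -3*x^2 + 6*x + 7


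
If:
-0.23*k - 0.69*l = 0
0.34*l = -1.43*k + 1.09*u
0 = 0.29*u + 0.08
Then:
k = -0.23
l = 0.08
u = -0.28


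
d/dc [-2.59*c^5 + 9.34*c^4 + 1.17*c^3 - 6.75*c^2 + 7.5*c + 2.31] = -12.95*c^4 + 37.36*c^3 + 3.51*c^2 - 13.5*c + 7.5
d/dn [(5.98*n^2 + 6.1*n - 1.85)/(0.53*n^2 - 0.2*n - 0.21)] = (-4.429*n^2 - 0.5506*n - 1.651)/(0.2809*n^4 - 0.212*n^3 - 0.1826*n^2 + 0.084*n + 0.0441)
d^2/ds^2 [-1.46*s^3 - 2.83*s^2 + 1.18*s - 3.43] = -8.76*s - 5.66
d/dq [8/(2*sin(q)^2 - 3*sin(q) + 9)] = 8*(3 - 4*sin(q))*cos(q)/(-3*sin(q) - cos(2*q) + 10)^2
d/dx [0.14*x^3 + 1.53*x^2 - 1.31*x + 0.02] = 0.42*x^2 + 3.06*x - 1.31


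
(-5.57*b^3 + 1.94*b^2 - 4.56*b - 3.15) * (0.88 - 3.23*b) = 17.9911*b^4 - 11.1678*b^3 + 16.436*b^2 + 6.1617*b - 2.772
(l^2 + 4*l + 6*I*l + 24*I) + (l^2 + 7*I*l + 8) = 2*l^2 + 4*l + 13*I*l + 8 + 24*I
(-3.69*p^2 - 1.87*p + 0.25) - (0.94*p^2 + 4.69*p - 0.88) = -4.63*p^2 - 6.56*p + 1.13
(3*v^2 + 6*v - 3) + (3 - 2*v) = 3*v^2 + 4*v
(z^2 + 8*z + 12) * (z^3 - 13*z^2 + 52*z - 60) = z^5 - 5*z^4 - 40*z^3 + 200*z^2 + 144*z - 720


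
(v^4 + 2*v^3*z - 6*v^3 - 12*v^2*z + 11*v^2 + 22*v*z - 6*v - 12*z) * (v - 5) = v^5 + 2*v^4*z - 11*v^4 - 22*v^3*z + 41*v^3 + 82*v^2*z - 61*v^2 - 122*v*z + 30*v + 60*z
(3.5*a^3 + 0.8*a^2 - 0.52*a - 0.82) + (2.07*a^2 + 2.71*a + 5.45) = 3.5*a^3 + 2.87*a^2 + 2.19*a + 4.63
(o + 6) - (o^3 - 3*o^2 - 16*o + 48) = -o^3 + 3*o^2 + 17*o - 42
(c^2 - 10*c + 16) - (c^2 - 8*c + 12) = 4 - 2*c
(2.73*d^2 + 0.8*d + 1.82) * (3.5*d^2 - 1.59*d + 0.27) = 9.555*d^4 - 1.5407*d^3 + 5.8351*d^2 - 2.6778*d + 0.4914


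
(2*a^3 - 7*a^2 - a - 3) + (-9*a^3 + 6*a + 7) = -7*a^3 - 7*a^2 + 5*a + 4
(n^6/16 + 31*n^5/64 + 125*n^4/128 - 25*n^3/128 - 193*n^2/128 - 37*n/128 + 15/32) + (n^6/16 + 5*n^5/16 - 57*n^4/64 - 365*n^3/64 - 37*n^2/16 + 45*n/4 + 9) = n^6/8 + 51*n^5/64 + 11*n^4/128 - 755*n^3/128 - 489*n^2/128 + 1403*n/128 + 303/32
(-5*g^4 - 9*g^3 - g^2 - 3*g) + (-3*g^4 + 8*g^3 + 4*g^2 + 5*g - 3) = -8*g^4 - g^3 + 3*g^2 + 2*g - 3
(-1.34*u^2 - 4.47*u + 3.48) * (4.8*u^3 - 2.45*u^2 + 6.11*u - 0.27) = -6.432*u^5 - 18.173*u^4 + 19.4681*u^3 - 35.4759*u^2 + 22.4697*u - 0.9396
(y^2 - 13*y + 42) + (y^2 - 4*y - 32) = 2*y^2 - 17*y + 10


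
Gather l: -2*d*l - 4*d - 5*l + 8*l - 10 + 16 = -4*d + l*(3 - 2*d) + 6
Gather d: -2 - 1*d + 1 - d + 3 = 2 - 2*d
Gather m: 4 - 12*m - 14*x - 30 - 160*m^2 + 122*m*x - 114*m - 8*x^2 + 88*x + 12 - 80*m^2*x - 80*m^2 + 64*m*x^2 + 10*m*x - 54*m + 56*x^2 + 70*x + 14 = m^2*(-80*x - 240) + m*(64*x^2 + 132*x - 180) + 48*x^2 + 144*x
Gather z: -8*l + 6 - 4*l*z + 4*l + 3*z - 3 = -4*l + z*(3 - 4*l) + 3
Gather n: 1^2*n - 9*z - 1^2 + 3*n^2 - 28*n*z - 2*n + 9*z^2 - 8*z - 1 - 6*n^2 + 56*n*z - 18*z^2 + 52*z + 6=-3*n^2 + n*(28*z - 1) - 9*z^2 + 35*z + 4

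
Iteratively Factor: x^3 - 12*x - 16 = (x + 2)*(x^2 - 2*x - 8) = (x + 2)^2*(x - 4)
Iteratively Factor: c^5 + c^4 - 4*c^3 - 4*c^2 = (c - 2)*(c^4 + 3*c^3 + 2*c^2) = (c - 2)*(c + 2)*(c^3 + c^2) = c*(c - 2)*(c + 2)*(c^2 + c) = c*(c - 2)*(c + 1)*(c + 2)*(c)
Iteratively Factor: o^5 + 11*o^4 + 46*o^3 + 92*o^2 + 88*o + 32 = (o + 2)*(o^4 + 9*o^3 + 28*o^2 + 36*o + 16) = (o + 1)*(o + 2)*(o^3 + 8*o^2 + 20*o + 16) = (o + 1)*(o + 2)^2*(o^2 + 6*o + 8) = (o + 1)*(o + 2)^3*(o + 4)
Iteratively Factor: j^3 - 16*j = (j + 4)*(j^2 - 4*j) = (j - 4)*(j + 4)*(j)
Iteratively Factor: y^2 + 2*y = (y)*(y + 2)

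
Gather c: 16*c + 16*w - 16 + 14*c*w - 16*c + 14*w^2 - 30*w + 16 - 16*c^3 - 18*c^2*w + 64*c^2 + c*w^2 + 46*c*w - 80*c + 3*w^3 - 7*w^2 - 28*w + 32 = -16*c^3 + c^2*(64 - 18*w) + c*(w^2 + 60*w - 80) + 3*w^3 + 7*w^2 - 42*w + 32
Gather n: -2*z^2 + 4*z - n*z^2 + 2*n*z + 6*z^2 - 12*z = n*(-z^2 + 2*z) + 4*z^2 - 8*z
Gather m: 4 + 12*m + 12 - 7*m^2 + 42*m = -7*m^2 + 54*m + 16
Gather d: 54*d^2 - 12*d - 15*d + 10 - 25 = 54*d^2 - 27*d - 15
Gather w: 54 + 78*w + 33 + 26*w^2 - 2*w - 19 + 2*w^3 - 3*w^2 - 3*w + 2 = 2*w^3 + 23*w^2 + 73*w + 70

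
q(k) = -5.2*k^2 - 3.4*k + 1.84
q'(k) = -10.4*k - 3.4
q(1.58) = -16.51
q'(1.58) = -19.83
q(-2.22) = -16.24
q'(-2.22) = 19.69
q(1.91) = -23.62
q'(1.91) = -23.26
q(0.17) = 1.11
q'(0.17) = -5.17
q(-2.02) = -12.51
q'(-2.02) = 17.61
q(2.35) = -34.87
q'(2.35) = -27.84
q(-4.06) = -70.07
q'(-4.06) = 38.82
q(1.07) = -7.75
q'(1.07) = -14.53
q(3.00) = -55.16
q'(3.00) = -34.60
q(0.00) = 1.84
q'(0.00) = -3.40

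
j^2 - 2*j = j*(j - 2)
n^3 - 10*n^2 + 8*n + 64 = (n - 8)*(n - 4)*(n + 2)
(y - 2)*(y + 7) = y^2 + 5*y - 14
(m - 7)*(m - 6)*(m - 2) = m^3 - 15*m^2 + 68*m - 84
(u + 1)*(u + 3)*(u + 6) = u^3 + 10*u^2 + 27*u + 18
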